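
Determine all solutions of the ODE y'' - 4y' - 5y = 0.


Characteristic equation: r² - 4r - 5 = 0.
Factor: (r - 5)(r + 1) = 0 ⇒ r = 5, -1 (distinct real).
General solution: y = C₁e^(5x) + C₂e^(-x).


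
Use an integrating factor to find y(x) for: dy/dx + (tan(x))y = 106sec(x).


P(x) = tan(x) ⇒ μ = e^(∫tan(x)dx) = sec(x).
(sec(x) y)' = 106sec²(x) ⇒ sec(x) y = 106tan(x) + C.
Multiply by cos(x): y = 106sin(x) + C·cos(x).


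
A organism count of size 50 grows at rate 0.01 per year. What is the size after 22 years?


The ODE dP/dt = 0.01P has solution P(t) = P(0)e^(0.01t).
Substitute P(0) = 50 and t = 22: P(22) = 50 e^(0.22) ≈ 62.


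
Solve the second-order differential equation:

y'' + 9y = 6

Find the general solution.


Homogeneous part: r² + 9 = 0 ⇒ r = ±3i, so y_h = C₁cos(3x) + C₂sin(3x).
Try constant y_p = A; plug in: 9A = 6 ⇒ A = 2/3.
General solution: y = C₁cos(3x) + C₂sin(3x) + 2/3.


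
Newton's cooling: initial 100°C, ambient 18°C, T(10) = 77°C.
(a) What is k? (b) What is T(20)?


Newton's law: T(t) = T_a + (T₀ - T_a)e^(-kt).
(a) Use T(10) = 77: (77 - 18)/(100 - 18) = e^(-k·10), so k = -ln(0.720)/10 ≈ 0.0329.
(b) Apply k to t = 20: T(20) = 18 + (82)e^(-0.658) ≈ 60.5°C.


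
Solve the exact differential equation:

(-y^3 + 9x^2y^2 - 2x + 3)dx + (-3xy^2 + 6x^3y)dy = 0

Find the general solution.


Check exactness: ∂M/∂y = -3y^2 + 18x^2y and ∂N/∂x = -3y^2 + 18x^2y; equal, so the equation is exact.
Integrate M with respect to x (treating y as constant): ∫M dx = -xy^3 + 3x^3y^2 - x^2 + 3x + h(y).
Differentiate w.r.t. y and set equal to N: all terms match, so h'(y) = 0 and h is a constant absorbed into C.
General solution: -xy^3 + 3x^3y^2 - x^2 + 3x = C.


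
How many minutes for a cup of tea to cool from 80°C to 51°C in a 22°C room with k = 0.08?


From T(t) = T_a + (T₀ - T_a)e^(-kt), set T(t) = 51:
(51 - 22) / (80 - 22) = e^(-0.08t), so t = -ln(0.500)/0.08 ≈ 8.7 minutes.


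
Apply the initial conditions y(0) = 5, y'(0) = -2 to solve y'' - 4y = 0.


Characteristic roots of r² - 4 = 0 are 2, -2.
General solution y = c₁ e^(2x) + c₂ e^(-2x).
Apply y(0) = 5: c₁ + c₂ = 5. Apply y'(0) = -2: 2 c₁ - 2 c₂ = -2.
Solve: c₁ = 2, c₂ = 3.
Particular solution: y = 2e^(2x) + 3e^(-2x).


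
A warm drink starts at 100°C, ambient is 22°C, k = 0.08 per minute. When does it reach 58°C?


From T(t) = T_a + (T₀ - T_a)e^(-kt), set T(t) = 58:
(58 - 22) / (100 - 22) = e^(-0.08t), so t = -ln(0.462)/0.08 ≈ 9.7 minutes.


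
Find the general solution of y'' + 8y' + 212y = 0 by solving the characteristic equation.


Characteristic equation: r² + 8r + 212 = 0.
Discriminant is negative; roots r = -4 ± 14i (complex conjugate pair).
General solution uses e^(α x)(C₁ cos(β x) + C₂ sin(β x)): y = e^(-4x)(C₁cos(14x) + C₂sin(14x)).


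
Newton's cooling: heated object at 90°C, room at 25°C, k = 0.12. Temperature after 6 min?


Newton's law: dT/dt = -k(T - T_a) has solution T(t) = T_a + (T₀ - T_a)e^(-kt).
Plug in T_a = 25, T₀ = 90, k = 0.12, t = 6: T(6) = 25 + (65)e^(-0.72) ≈ 56.6°C.


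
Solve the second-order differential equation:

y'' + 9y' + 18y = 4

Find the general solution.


Characteristic roots of r² + 9r + 18 = 0 are -3, -6.
y_h = C₁e^(-3x) + C₂e^(-6x).
Constant forcing; try y_p = A. Then 18A = 4 ⇒ A = 2/9.
General solution: y = C₁e^(-3x) + C₂e^(-6x) + 2/9.


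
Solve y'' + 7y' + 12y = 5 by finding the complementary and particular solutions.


Characteristic roots of r² + 7r + 12 = 0 are -3, -4.
y_h = C₁e^(-3x) + C₂e^(-4x).
Constant forcing; try y_p = A. Then 12A = 5 ⇒ A = 5/12.
General solution: y = C₁e^(-3x) + C₂e^(-4x) + 5/12.


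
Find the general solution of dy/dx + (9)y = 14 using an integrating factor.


P(x) = 9, Q(x) = 14; integrating factor μ = e^(9x).
(μ y)' = 14e^(9x) ⇒ μ y = (14/9)e^(9x) + C.
Divide by μ: y = 14/9 + Ce^(-9x).


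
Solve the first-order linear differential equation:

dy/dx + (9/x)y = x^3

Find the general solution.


P(x) = 9/x ⇒ μ = x^9.
(x^9 y)' = x^9·x^3 = x^12.
Integrate: x^9 y = x^13/(13) + C.
Solve for y: y = (1/13)x^4 + C/x^9.


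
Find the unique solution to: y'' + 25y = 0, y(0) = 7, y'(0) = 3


Characteristic roots of r² + 25 = 0 are ±5i, so y = C₁cos(5x) + C₂sin(5x).
Apply y(0) = 7: C₁ = 7. Differentiate and apply y'(0) = 3: 5·C₂ = 3, so C₂ = 3/5.
Particular solution: y = 7cos(5x) + (3/5)sin(5x).


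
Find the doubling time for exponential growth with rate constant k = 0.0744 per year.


Exponential growth: P(t) = P₀ e^(0.0744t). Set P(t)/P₀ = 2: e^(0.0744t) = 2.
Solve: t = ln(2)/0.0744 ≈ 9.32 years.


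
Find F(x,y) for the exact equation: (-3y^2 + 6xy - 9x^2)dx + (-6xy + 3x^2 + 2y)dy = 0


Check exactness: ∂M/∂y = -6y + 6x and ∂N/∂x = -6y + 6x; equal, so the equation is exact.
Integrate M with respect to x (treating y as constant): ∫M dx = -3xy^2 + 3x^2y - 3x^3 + h(y).
Differentiate w.r.t. y and set equal to N: the x-dependent terms already match, leaving h'(y) = 2y. Integrate: h(y) = y^2.
So F(x,y) = -3xy^2 + 3x^2y - 3x^3 + y^2.
General solution: -3xy^2 + 3x^2y - 3x^3 + y^2 = C.


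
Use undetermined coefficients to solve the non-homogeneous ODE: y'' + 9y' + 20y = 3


Characteristic roots of r² + 9r + 20 = 0 are -4, -5.
y_h = C₁e^(-4x) + C₂e^(-5x).
Forcing exponent 0 is not a characteristic root; try y_p = A.
Substitute: A·(0 + (9)·0 + (20)) = A·20 = 3, so A = 3/20.
General solution: y = C₁e^(-4x) + C₂e^(-5x) + 3/20.


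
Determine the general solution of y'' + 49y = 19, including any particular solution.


Homogeneous part: r² + 49 = 0 ⇒ r = ±7i, so y_h = C₁cos(7x) + C₂sin(7x).
Try constant y_p = A; plug in: 49A = 19 ⇒ A = 19/49.
General solution: y = C₁cos(7x) + C₂sin(7x) + 19/49.


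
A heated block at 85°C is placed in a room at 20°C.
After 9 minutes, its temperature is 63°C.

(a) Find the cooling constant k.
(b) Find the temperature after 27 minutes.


Newton's law: T(t) = T_a + (T₀ - T_a)e^(-kt).
(a) Use T(9) = 63: (63 - 20)/(85 - 20) = e^(-k·9), so k = -ln(0.662)/9 ≈ 0.0459.
(b) Apply k to t = 27: T(27) = 20 + (65)e^(-1.240) ≈ 38.8°C.


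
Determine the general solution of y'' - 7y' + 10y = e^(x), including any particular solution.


Characteristic roots of r² - 7r + 10 = 0 are 2, 5.
y_h = C₁e^(2x) + C₂e^(5x).
Forcing exponent 1 is not a characteristic root; try y_p = Ae^(x).
Substitute: A·(1 + (-7)·1 + (10)) = A·4 = 1, so A = 1/4.
General solution: y = C₁e^(2x) + C₂e^(5x) + (1/4)e^(x).


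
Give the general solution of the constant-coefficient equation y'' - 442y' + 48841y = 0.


Characteristic equation: r² - 442r + 48841 = 0, i.e. (r - 221)² = 0.
Repeated root r = 221; include an x factor for the second linearly independent solution.
General solution: y = (C₁ + C₂x)e^(221x).


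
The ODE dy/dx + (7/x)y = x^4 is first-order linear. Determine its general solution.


P(x) = 7/x ⇒ μ = x^7.
(x^7 y)' = x^7·x^4 = x^11.
Integrate: x^7 y = x^12/(12) + C.
Solve for y: y = (1/12)x^5 + C/x^7.


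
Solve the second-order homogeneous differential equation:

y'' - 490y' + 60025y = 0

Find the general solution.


Characteristic equation: r² - 490r + 60025 = 0, i.e. (r - 245)² = 0.
Repeated root r = 245; include an x factor for the second linearly independent solution.
General solution: y = (C₁ + C₂x)e^(245x).


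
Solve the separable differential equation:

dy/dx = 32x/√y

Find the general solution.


Separate: √y dy = 32x dx.
Integrate: (2/3)y^(3/2) = 16x² + C.


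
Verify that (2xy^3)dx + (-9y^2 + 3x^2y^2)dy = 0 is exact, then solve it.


Check exactness: ∂M/∂y = 6xy^2 and ∂N/∂x = 6xy^2; equal, so the equation is exact.
Integrate M with respect to x (treating y as constant): ∫M dx = x^2y^3 + h(y).
Differentiate w.r.t. y and set equal to N: the x-dependent terms already match, leaving h'(y) = -9y^2. Integrate: h(y) = -3y^3.
So F(x,y) = -3y^3 + x^2y^3.
General solution: -3y^3 + x^2y^3 = C.


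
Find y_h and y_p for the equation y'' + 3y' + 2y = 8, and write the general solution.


Characteristic roots of r² + 3r + 2 = 0 are -2, -1.
y_h = C₁e^(-2x) + C₂e^(-x).
Constant forcing; try y_p = A. Then 2A = 8 ⇒ A = 4.
General solution: y = C₁e^(-2x) + C₂e^(-x) + 4.


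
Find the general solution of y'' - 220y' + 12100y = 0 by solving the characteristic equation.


Characteristic equation: r² - 220r + 12100 = 0, i.e. (r - 110)² = 0.
Repeated root r = 110; include an x factor for the second linearly independent solution.
General solution: y = (C₁ + C₂x)e^(110x).


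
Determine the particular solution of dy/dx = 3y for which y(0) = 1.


General solution of y' = 3y is y = Ce^(3x).
Apply y(0) = 1: C = 1.
Particular solution: y = e^(3x).


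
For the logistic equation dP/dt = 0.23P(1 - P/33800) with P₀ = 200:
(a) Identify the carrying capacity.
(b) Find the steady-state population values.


Logistic ODE dP/dt = 0.23P(1 - P/33800) has equilibria where dP/dt = 0, i.e. P = 0 or P = 33800.
The coefficient (1 - P/K) = 0 when P = K, identifying K = 33800 as the carrying capacity.
(a) K = 33800; (b) equilibria P = 0 and P = 33800.


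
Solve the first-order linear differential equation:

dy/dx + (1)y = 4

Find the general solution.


P(x) = 1, Q(x) = 4; integrating factor μ = e^(x).
(μ y)' = 4e^(x) ⇒ μ y = 4e^(x) + C.
Divide by μ: y = 4 + Ce^(-x).


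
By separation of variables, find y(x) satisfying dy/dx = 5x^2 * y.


Separate variables: dy/y = 5x^2 dx.
Integrate: ln|y| = (5/3)x^3 + C₀.
Exponentiate: y = Ce^((5/3)x^3).


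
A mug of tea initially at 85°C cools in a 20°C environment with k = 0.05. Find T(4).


Newton's law: dT/dt = -k(T - T_a) has solution T(t) = T_a + (T₀ - T_a)e^(-kt).
Plug in T_a = 20, T₀ = 85, k = 0.05, t = 4: T(4) = 20 + (65)e^(-0.20) ≈ 73.2°C.


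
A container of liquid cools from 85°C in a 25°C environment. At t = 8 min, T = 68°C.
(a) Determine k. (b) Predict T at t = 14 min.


Newton's law: T(t) = T_a + (T₀ - T_a)e^(-kt).
(a) Use T(8) = 68: (68 - 25)/(85 - 25) = e^(-k·8), so k = -ln(0.717)/8 ≈ 0.0416.
(b) Apply k to t = 14: T(14) = 25 + (60)e^(-0.583) ≈ 58.5°C.


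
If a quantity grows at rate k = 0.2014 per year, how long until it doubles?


Exponential growth: P(t) = P₀ e^(0.2014t). Set P(t)/P₀ = 2: e^(0.2014t) = 2.
Solve: t = ln(2)/0.2014 ≈ 3.44 years.


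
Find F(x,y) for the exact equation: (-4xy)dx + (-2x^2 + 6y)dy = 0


Check exactness: ∂M/∂y = -4x and ∂N/∂x = -4x; equal, so the equation is exact.
Integrate M with respect to x (treating y as constant): ∫M dx = -2x^2y + h(y).
Differentiate w.r.t. y and set equal to N: the x-dependent terms already match, leaving h'(y) = 6y. Integrate: h(y) = 3y^2.
So F(x,y) = -2x^2y + 3y^2.
General solution: -2x^2y + 3y^2 = C.


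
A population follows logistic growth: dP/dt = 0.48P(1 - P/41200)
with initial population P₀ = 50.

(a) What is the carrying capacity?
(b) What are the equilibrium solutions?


Logistic ODE dP/dt = 0.48P(1 - P/41200) has equilibria where dP/dt = 0, i.e. P = 0 or P = 41200.
The coefficient (1 - P/K) = 0 when P = K, identifying K = 41200 as the carrying capacity.
(a) K = 41200; (b) equilibria P = 0 and P = 41200.


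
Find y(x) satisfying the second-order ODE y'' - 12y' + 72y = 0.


Characteristic equation: r² - 12r + 72 = 0.
Discriminant is negative; roots r = 6 ± 6i (complex conjugate pair).
General solution uses e^(α x)(C₁ cos(β x) + C₂ sin(β x)): y = e^(6x)(C₁cos(6x) + C₂sin(6x)).


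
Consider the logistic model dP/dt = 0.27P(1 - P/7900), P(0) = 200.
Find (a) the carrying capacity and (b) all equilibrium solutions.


Logistic ODE dP/dt = 0.27P(1 - P/7900) has equilibria where dP/dt = 0, i.e. P = 0 or P = 7900.
The coefficient (1 - P/K) = 0 when P = K, identifying K = 7900 as the carrying capacity.
(a) K = 7900; (b) equilibria P = 0 and P = 7900.


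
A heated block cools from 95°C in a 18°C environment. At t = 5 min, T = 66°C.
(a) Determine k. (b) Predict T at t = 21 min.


Newton's law: T(t) = T_a + (T₀ - T_a)e^(-kt).
(a) Use T(5) = 66: (66 - 18)/(95 - 18) = e^(-k·5), so k = -ln(0.623)/5 ≈ 0.0945.
(b) Apply k to t = 21: T(21) = 18 + (77)e^(-1.985) ≈ 28.6°C.


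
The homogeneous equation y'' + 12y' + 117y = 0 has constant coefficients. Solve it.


Characteristic equation: r² + 12r + 117 = 0.
Discriminant is negative; roots r = -6 ± 9i (complex conjugate pair).
General solution uses e^(α x)(C₁ cos(β x) + C₂ sin(β x)): y = e^(-6x)(C₁cos(9x) + C₂sin(9x)).


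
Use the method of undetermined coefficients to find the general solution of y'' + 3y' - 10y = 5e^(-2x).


Characteristic roots of r² + 3r - 10 = 0 are 2, -5.
y_h = C₁e^(2x) + C₂e^(-5x).
Forcing exponent -2 is not a characteristic root; try y_p = Ae^(-2x).
Substitute: A·(4 + (3)·-2 + (-10)) = A·-12 = 5, so A = -5/12.
General solution: y = C₁e^(2x) + C₂e^(-5x) - (5/12)e^(-2x).


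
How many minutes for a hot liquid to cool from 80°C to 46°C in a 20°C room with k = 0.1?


From T(t) = T_a + (T₀ - T_a)e^(-kt), set T(t) = 46:
(46 - 20) / (80 - 20) = e^(-0.1t), so t = -ln(0.433)/0.1 ≈ 8.4 minutes.


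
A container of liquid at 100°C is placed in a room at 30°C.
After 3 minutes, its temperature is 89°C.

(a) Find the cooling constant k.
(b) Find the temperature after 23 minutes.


Newton's law: T(t) = T_a + (T₀ - T_a)e^(-kt).
(a) Use T(3) = 89: (89 - 30)/(100 - 30) = e^(-k·3), so k = -ln(0.843)/3 ≈ 0.0570.
(b) Apply k to t = 23: T(23) = 30 + (70)e^(-1.311) ≈ 48.9°C.


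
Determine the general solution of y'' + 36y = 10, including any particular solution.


Homogeneous part: r² + 36 = 0 ⇒ r = ±6i, so y_h = C₁cos(6x) + C₂sin(6x).
Try constant y_p = A; plug in: 36A = 10 ⇒ A = 5/18.
General solution: y = C₁cos(6x) + C₂sin(6x) + 5/18.


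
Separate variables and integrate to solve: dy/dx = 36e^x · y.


Separate variables: dy/y = 36e^x dx.
Integrate: ln|y| = 36e^x + C₀.
Exponentiate: y = Ce^(36e^x).


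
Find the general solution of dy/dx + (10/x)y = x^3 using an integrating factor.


P(x) = 10/x ⇒ μ = x^10.
(x^10 y)' = x^13 ⇒ x^10 y = x^14/(14) + C.
Solve for y: y = (1/14)x^4 + C/x^10.


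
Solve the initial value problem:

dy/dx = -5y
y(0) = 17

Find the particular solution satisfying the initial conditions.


General solution of y' = -5y is y = Ce^(-5x).
Apply y(0) = 17: C = 17.
Particular solution: y = 17e^(-5x).


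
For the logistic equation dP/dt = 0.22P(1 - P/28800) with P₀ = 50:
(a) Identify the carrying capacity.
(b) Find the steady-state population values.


Logistic ODE dP/dt = 0.22P(1 - P/28800) has equilibria where dP/dt = 0, i.e. P = 0 or P = 28800.
The coefficient (1 - P/K) = 0 when P = K, identifying K = 28800 as the carrying capacity.
(a) K = 28800; (b) equilibria P = 0 and P = 28800.


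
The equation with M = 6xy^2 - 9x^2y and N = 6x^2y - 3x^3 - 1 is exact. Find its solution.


Check exactness: ∂M/∂y = 12xy - 9x^2 and ∂N/∂x = 12xy - 9x^2; equal, so the equation is exact.
Integrate M with respect to x (treating y as constant): ∫M dx = 3x^2y^2 - 3x^3y + h(y).
Differentiate w.r.t. y and set equal to N: the x-dependent terms already match, leaving h'(y) = -1. Integrate: h(y) = -y.
So F(x,y) = 3x^2y^2 - 3x^3y - y.
General solution: 3x^2y^2 - 3x^3y - y = C.


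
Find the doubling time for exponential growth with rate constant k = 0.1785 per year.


Exponential growth: P(t) = P₀ e^(0.1785t). Set P(t)/P₀ = 2: e^(0.1785t) = 2.
Solve: t = ln(2)/0.1785 ≈ 3.88 years.


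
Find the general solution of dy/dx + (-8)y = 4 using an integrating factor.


P(x) = -8 ⇒ μ = e^(-8x).
(μ y)' = 4e^(-8x) ⇒ μ y = -(1/2)e^(-8x) + C.
Divide by μ: y = -1/2 + Ce^(8x).


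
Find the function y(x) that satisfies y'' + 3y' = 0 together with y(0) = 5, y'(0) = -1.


Characteristic roots of r² + 3r = 0 are -3, 0.
General solution y = c₁ e^(-3x) + c₂.
Apply y(0) = 5: c₁ + c₂ = 5. Apply y'(0) = -1: -3 c₁ + 0 c₂ = -1.
Solve: c₁ = 1/3, c₂ = 14/3.
Particular solution: y = (1/3)e^(-3x) + 14/3.


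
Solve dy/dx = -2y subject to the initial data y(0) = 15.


General solution of y' = -2y is y = Ce^(-2x).
Apply y(0) = 15: C = 15.
Particular solution: y = 15e^(-2x).


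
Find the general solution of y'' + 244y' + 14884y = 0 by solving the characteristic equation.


Characteristic equation: r² + 244r + 14884 = 0, i.e. (r + 122)² = 0.
Repeated root r = -122; include an x factor for the second linearly independent solution.
General solution: y = (C₁ + C₂x)e^(-122x).


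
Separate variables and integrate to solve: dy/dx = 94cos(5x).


g(y) = 1, so integrate directly: y = ∫ 94cos(5x) dx = (94/5)sin(5x) + C.


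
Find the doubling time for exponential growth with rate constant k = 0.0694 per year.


Exponential growth: P(t) = P₀ e^(0.0694t). Set P(t)/P₀ = 2: e^(0.0694t) = 2.
Solve: t = ln(2)/0.0694 ≈ 9.99 years.


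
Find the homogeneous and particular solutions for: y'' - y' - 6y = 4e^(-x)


Characteristic roots of r² - r - 6 = 0 are 3, -2.
y_h = C₁e^(3x) + C₂e^(-2x).
Forcing exponent -1 is not a characteristic root; try y_p = Ae^(-x).
Substitute: A·(1 + (-1)·-1 + (-6)) = A·-4 = 4, so A = -1.
General solution: y = C₁e^(3x) + C₂e^(-2x) - e^(-x).


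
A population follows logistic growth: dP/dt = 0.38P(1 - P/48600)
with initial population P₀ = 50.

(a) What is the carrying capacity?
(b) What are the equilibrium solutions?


Logistic ODE dP/dt = 0.38P(1 - P/48600) has equilibria where dP/dt = 0, i.e. P = 0 or P = 48600.
The coefficient (1 - P/K) = 0 when P = K, identifying K = 48600 as the carrying capacity.
(a) K = 48600; (b) equilibria P = 0 and P = 48600.


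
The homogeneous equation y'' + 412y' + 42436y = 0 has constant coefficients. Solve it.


Characteristic equation: r² + 412r + 42436 = 0, i.e. (r + 206)² = 0.
Repeated root r = -206; include an x factor for the second linearly independent solution.
General solution: y = (C₁ + C₂x)e^(-206x).


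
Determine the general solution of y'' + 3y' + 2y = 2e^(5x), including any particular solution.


Characteristic roots of r² + 3r + 2 = 0 are -1, -2.
y_h = C₁e^(-x) + C₂e^(-2x).
Forcing exponent 5 is not a characteristic root; try y_p = Ae^(5x).
Substitute: A·(25 + (3)·5 + (2)) = A·42 = 2, so A = 1/21.
General solution: y = C₁e^(-x) + C₂e^(-2x) + (1/21)e^(5x).


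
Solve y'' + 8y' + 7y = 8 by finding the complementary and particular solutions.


Characteristic roots of r² + 8r + 7 = 0 are -1, -7.
y_h = C₁e^(-x) + C₂e^(-7x).
Constant forcing; try y_p = A. Then 7A = 8 ⇒ A = 8/7.
General solution: y = C₁e^(-x) + C₂e^(-7x) + 8/7.


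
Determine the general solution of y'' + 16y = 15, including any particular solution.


Homogeneous part: r² + 16 = 0 ⇒ r = ±4i, so y_h = C₁cos(4x) + C₂sin(4x).
Try constant y_p = A; plug in: 16A = 15 ⇒ A = 15/16.
General solution: y = C₁cos(4x) + C₂sin(4x) + 15/16.


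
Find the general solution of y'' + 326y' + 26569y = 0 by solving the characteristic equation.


Characteristic equation: r² + 326r + 26569 = 0, i.e. (r + 163)² = 0.
Repeated root r = -163; include an x factor for the second linearly independent solution.
General solution: y = (C₁ + C₂x)e^(-163x).


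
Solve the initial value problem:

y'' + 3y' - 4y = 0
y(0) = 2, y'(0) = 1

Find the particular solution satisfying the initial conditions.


Characteristic roots of r² + 3r - 4 = 0 are 1, -4.
General solution y = c₁ e^(x) + c₂ e^(-4x).
Apply y(0) = 2: c₁ + c₂ = 2. Apply y'(0) = 1: 1 c₁ - 4 c₂ = 1.
Solve: c₁ = 9/5, c₂ = 1/5.
Particular solution: y = (9/5)e^(x) + (1/5)e^(-4x).


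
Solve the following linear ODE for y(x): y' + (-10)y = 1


P(x) = -10 ⇒ μ = e^(-10x).
(μ y)' = e^(-10x) ⇒ μ y = -(1/10)e^(-10x) + C.
Divide by μ: y = -1/10 + Ce^(10x).


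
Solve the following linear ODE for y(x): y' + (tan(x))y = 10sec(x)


P(x) = tan(x) ⇒ μ = e^(∫tan(x)dx) = sec(x).
(sec(x) y)' = 10sec²(x) ⇒ sec(x) y = 10tan(x) + C.
Multiply by cos(x): y = 10sin(x) + C·cos(x).


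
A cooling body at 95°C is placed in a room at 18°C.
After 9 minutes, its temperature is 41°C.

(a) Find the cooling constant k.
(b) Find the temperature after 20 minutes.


Newton's law: T(t) = T_a + (T₀ - T_a)e^(-kt).
(a) Use T(9) = 41: (41 - 18)/(95 - 18) = e^(-k·9), so k = -ln(0.299)/9 ≈ 0.1343.
(b) Apply k to t = 20: T(20) = 18 + (77)e^(-2.685) ≈ 23.3°C.


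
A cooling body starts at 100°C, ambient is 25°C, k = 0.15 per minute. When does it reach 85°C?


From T(t) = T_a + (T₀ - T_a)e^(-kt), set T(t) = 85:
(85 - 25) / (100 - 25) = e^(-0.15t), so t = -ln(0.800)/0.15 ≈ 1.5 minutes.


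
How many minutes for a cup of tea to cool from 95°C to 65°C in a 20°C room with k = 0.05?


From T(t) = T_a + (T₀ - T_a)e^(-kt), set T(t) = 65:
(65 - 20) / (95 - 20) = e^(-0.05t), so t = -ln(0.600)/0.05 ≈ 10.2 minutes.


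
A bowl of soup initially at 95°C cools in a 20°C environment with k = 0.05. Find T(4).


Newton's law: dT/dt = -k(T - T_a) has solution T(t) = T_a + (T₀ - T_a)e^(-kt).
Plug in T_a = 20, T₀ = 95, k = 0.05, t = 4: T(4) = 20 + (75)e^(-0.20) ≈ 81.4°C.


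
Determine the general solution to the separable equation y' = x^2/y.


Separate variables: y dy = x^2 dx.
Integrate both sides: y²/2 = (1/3)x^3 + C₀.
Multiply by 2: y² = (2/3)x^3 + C.


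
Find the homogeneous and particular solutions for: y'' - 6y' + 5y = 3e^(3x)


Characteristic roots of r² - 6r + 5 = 0 are 1, 5.
y_h = C₁e^(x) + C₂e^(5x).
Forcing exponent 3 is not a characteristic root; try y_p = Ae^(3x).
Substitute: A·(9 + (-6)·3 + (5)) = A·-4 = 3, so A = -3/4.
General solution: y = C₁e^(x) + C₂e^(5x) - (3/4)e^(3x).


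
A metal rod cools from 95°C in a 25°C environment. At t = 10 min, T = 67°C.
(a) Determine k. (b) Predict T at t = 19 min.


Newton's law: T(t) = T_a + (T₀ - T_a)e^(-kt).
(a) Use T(10) = 67: (67 - 25)/(95 - 25) = e^(-k·10), so k = -ln(0.600)/10 ≈ 0.0511.
(b) Apply k to t = 19: T(19) = 25 + (70)e^(-0.971) ≈ 51.5°C.


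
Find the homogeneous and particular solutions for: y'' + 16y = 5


Homogeneous part: r² + 16 = 0 ⇒ r = ±4i, so y_h = C₁cos(4x) + C₂sin(4x).
Try constant y_p = A; plug in: 16A = 5 ⇒ A = 5/16.
General solution: y = C₁cos(4x) + C₂sin(4x) + 5/16.


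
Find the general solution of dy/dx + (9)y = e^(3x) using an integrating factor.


P(x) = 9 ⇒ μ = e^(9x).
(μ y)' = e^(12x) ⇒ μ y = e^(12x)/12 + C.
Divide by μ: y = (1/12)e^(3x) + Ce^(-9x).


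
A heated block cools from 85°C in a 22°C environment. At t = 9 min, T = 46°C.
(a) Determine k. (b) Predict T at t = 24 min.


Newton's law: T(t) = T_a + (T₀ - T_a)e^(-kt).
(a) Use T(9) = 46: (46 - 22)/(85 - 22) = e^(-k·9), so k = -ln(0.381)/9 ≈ 0.1072.
(b) Apply k to t = 24: T(24) = 22 + (63)e^(-2.574) ≈ 26.8°C.


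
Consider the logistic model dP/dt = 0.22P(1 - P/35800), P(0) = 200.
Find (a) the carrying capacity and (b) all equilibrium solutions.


Logistic ODE dP/dt = 0.22P(1 - P/35800) has equilibria where dP/dt = 0, i.e. P = 0 or P = 35800.
The coefficient (1 - P/K) = 0 when P = K, identifying K = 35800 as the carrying capacity.
(a) K = 35800; (b) equilibria P = 0 and P = 35800.


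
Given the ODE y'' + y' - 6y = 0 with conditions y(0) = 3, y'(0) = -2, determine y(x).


Characteristic roots of r² + r - 6 = 0 are -3, 2.
General solution y = c₁ e^(-3x) + c₂ e^(2x).
Apply y(0) = 3: c₁ + c₂ = 3. Apply y'(0) = -2: -3 c₁ + 2 c₂ = -2.
Solve: c₁ = 8/5, c₂ = 7/5.
Particular solution: y = (8/5)e^(-3x) + (7/5)e^(2x).


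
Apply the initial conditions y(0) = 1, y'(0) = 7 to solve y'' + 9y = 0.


Characteristic roots of r² + 9 = 0 are ±3i, so y = C₁cos(3x) + C₂sin(3x).
Apply y(0) = 1: C₁ = 1. Differentiate and apply y'(0) = 7: 3·C₂ = 7, so C₂ = 7/3.
Particular solution: y = cos(3x) + (7/3)sin(3x).


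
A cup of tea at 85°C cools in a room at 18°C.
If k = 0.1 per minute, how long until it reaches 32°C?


From T(t) = T_a + (T₀ - T_a)e^(-kt), set T(t) = 32:
(32 - 18) / (85 - 18) = e^(-0.1t), so t = -ln(0.209)/0.1 ≈ 15.7 minutes.


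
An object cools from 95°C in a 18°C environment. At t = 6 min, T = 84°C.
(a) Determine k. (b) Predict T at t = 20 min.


Newton's law: T(t) = T_a + (T₀ - T_a)e^(-kt).
(a) Use T(6) = 84: (84 - 18)/(95 - 18) = e^(-k·6), so k = -ln(0.857)/6 ≈ 0.0257.
(b) Apply k to t = 20: T(20) = 18 + (77)e^(-0.514) ≈ 64.1°C.


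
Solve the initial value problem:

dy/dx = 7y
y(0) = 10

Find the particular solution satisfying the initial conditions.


General solution of y' = 7y is y = Ce^(7x).
Apply y(0) = 10: C = 10.
Particular solution: y = 10e^(7x).


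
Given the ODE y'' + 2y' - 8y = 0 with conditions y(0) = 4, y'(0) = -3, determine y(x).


Characteristic roots of r² + 2r - 8 = 0 are -4, 2.
General solution y = c₁ e^(-4x) + c₂ e^(2x).
Apply y(0) = 4: c₁ + c₂ = 4. Apply y'(0) = -3: -4 c₁ + 2 c₂ = -3.
Solve: c₁ = 11/6, c₂ = 13/6.
Particular solution: y = (11/6)e^(-4x) + (13/6)e^(2x).


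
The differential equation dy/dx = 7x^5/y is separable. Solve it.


Separate variables: y dy = 7x^5 dx.
Integrate both sides: y²/2 = (7/6)x^6 + C₀.
Multiply by 2: y² = (7/3)x^6 + C.


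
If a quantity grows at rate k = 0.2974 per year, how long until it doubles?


Exponential growth: P(t) = P₀ e^(0.2974t). Set P(t)/P₀ = 2: e^(0.2974t) = 2.
Solve: t = ln(2)/0.2974 ≈ 2.33 years.


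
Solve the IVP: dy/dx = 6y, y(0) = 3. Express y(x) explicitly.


General solution of y' = 6y is y = Ce^(6x).
Apply y(0) = 3: C = 3.
Particular solution: y = 3e^(6x).


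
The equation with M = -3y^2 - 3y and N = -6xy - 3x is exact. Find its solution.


Check exactness: ∂M/∂y = -6y - 3 and ∂N/∂x = -6y - 3; equal, so the equation is exact.
Integrate M with respect to x (treating y as constant): ∫M dx = -3xy^2 - 3xy + h(y).
Differentiate w.r.t. y and set equal to N: all terms match, so h'(y) = 0 and h is a constant absorbed into C.
General solution: -3xy^2 - 3xy = C.


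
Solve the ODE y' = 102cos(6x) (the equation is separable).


g(y) = 1, so integrate directly: y = ∫ 102cos(6x) dx = 17sin(6x) + C.


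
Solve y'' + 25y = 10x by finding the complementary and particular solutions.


Homogeneous: r² + 25 = 0 ⇒ r = ±5i, y_h = C₁cos(5x) + C₂sin(5x).
Polynomial forcing; try y_p = Ax + B. Then y_p'' + 25 y_p = 25(Ax + B) = 10x, so B = 0 and A = 2/5.
General solution: y = C₁cos(5x) + C₂sin(5x) + (2/5)x.


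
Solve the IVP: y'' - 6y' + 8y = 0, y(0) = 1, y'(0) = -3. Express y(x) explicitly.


Characteristic roots of r² - 6r + 8 = 0 are 2, 4.
General solution y = c₁ e^(2x) + c₂ e^(4x).
Apply y(0) = 1: c₁ + c₂ = 1. Apply y'(0) = -3: 2 c₁ + 4 c₂ = -3.
Solve: c₁ = 7/2, c₂ = -5/2.
Particular solution: y = (7/2)e^(2x) - (5/2)e^(4x).


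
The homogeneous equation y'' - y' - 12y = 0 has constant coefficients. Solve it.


Characteristic equation: r² - r - 12 = 0.
Factor: (r - 4)(r + 3) = 0 ⇒ r = 4, -3 (distinct real).
General solution: y = C₁e^(4x) + C₂e^(-3x).


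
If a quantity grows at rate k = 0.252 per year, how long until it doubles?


Exponential growth: P(t) = P₀ e^(0.252t). Set P(t)/P₀ = 2: e^(0.252t) = 2.
Solve: t = ln(2)/0.252 ≈ 2.75 years.


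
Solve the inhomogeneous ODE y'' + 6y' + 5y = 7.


Characteristic roots of r² + 6r + 5 = 0 are -1, -5.
y_h = C₁e^(-x) + C₂e^(-5x).
Constant forcing; try y_p = A. Then 5A = 7 ⇒ A = 7/5.
General solution: y = C₁e^(-x) + C₂e^(-5x) + 7/5.


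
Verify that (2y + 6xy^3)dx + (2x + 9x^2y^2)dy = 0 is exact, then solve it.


Check exactness: ∂M/∂y = 2 + 18xy^2 and ∂N/∂x = 2 + 18xy^2; equal, so the equation is exact.
Integrate M with respect to x (treating y as constant): ∫M dx = 2xy + 3x^2y^3 + h(y).
Differentiate w.r.t. y and set equal to N: all terms match, so h'(y) = 0 and h is a constant absorbed into C.
General solution: 2xy + 3x^2y^3 = C.


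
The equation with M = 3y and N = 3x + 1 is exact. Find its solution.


Check exactness: ∂M/∂y = 3 and ∂N/∂x = 3; equal, so the equation is exact.
Integrate M with respect to x (treating y as constant): ∫M dx = 3xy + h(y).
Differentiate w.r.t. y and set equal to N: the x-dependent terms already match, leaving h'(y) = 1. Integrate: h(y) = y.
So F(x,y) = 3xy + y.
General solution: 3xy + y = C.


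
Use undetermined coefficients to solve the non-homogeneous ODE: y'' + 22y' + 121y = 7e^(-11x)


Characteristic polynomial (r + 11)² = 0; repeated root r = -11.
y_h = (C₁ + C₂x)e^(-11x). Forcing matches the repeated root (resonance), so try y_p = Ax² e^(-11x).
Substitute and solve for A: 2A = 7, so A = 7/2.
General solution: y = (C₁ + C₂x + (7/2)x²)e^(-11x).


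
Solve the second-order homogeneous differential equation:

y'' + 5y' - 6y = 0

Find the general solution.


Characteristic equation: r² + 5r - 6 = 0.
Factor: (r - 1)(r + 6) = 0 ⇒ r = 1, -6 (distinct real).
General solution: y = C₁e^(x) + C₂e^(-6x).


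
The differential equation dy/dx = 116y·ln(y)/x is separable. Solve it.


Separate: dy/[y ln(y)] = 116 dx/x.
Substitute u = ln(y): du/u = 116 dx/x.
Integrate: ln|ln(y)| = 116ln|x| + C₀, hence ln(y) = C·x^116.


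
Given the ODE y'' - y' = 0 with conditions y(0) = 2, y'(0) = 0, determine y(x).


Characteristic roots of r² - r = 0 are 1, 0.
General solution y = c₁ e^(x) + c₂.
Apply y(0) = 2: c₁ + c₂ = 2. Apply y'(0) = 0: 1 c₁ + 0 c₂ = 0.
Solve: c₁ = 0, c₂ = 2.
Particular solution: y = 0e^(x) + 2.


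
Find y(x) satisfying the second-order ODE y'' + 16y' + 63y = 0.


Characteristic equation: r² + 16r + 63 = 0.
Factor: (r + 9)(r + 7) = 0 ⇒ r = -9, -7 (distinct real).
General solution: y = C₁e^(-9x) + C₂e^(-7x).


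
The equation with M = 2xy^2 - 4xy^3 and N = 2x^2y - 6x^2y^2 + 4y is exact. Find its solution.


Check exactness: ∂M/∂y = 4xy - 12xy^2 and ∂N/∂x = 4xy - 12xy^2; equal, so the equation is exact.
Integrate M with respect to x (treating y as constant): ∫M dx = x^2y^2 - 2x^2y^3 + h(y).
Differentiate w.r.t. y and set equal to N: the x-dependent terms already match, leaving h'(y) = 4y. Integrate: h(y) = 2y^2.
So F(x,y) = x^2y^2 - 2x^2y^3 + 2y^2.
General solution: x^2y^2 - 2x^2y^3 + 2y^2 = C.


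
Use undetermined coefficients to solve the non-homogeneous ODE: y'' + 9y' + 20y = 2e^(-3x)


Characteristic roots of r² + 9r + 20 = 0 are -5, -4.
y_h = C₁e^(-5x) + C₂e^(-4x).
Forcing exponent -3 is not a characteristic root; try y_p = Ae^(-3x).
Substitute: A·(9 + (9)·-3 + (20)) = A·2 = 2, so A = 1.
General solution: y = C₁e^(-5x) + C₂e^(-4x) + e^(-3x).


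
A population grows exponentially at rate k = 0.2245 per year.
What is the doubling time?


Exponential growth: P(t) = P₀ e^(0.2245t). Set P(t)/P₀ = 2: e^(0.2245t) = 2.
Solve: t = ln(2)/0.2245 ≈ 3.09 years.


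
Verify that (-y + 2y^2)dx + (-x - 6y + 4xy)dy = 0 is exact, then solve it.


Check exactness: ∂M/∂y = -1 + 4y and ∂N/∂x = -1 + 4y; equal, so the equation is exact.
Integrate M with respect to x (treating y as constant): ∫M dx = -xy + 2xy^2 + h(y).
Differentiate w.r.t. y and set equal to N: the x-dependent terms already match, leaving h'(y) = -6y. Integrate: h(y) = -3y^2.
So F(x,y) = -xy - 3y^2 + 2xy^2.
General solution: -xy - 3y^2 + 2xy^2 = C.


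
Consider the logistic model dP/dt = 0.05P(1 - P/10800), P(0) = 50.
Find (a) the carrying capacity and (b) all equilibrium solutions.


Logistic ODE dP/dt = 0.05P(1 - P/10800) has equilibria where dP/dt = 0, i.e. P = 0 or P = 10800.
The coefficient (1 - P/K) = 0 when P = K, identifying K = 10800 as the carrying capacity.
(a) K = 10800; (b) equilibria P = 0 and P = 10800.


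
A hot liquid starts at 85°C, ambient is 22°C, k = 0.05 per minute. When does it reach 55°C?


From T(t) = T_a + (T₀ - T_a)e^(-kt), set T(t) = 55:
(55 - 22) / (85 - 22) = e^(-0.05t), so t = -ln(0.524)/0.05 ≈ 12.9 minutes.


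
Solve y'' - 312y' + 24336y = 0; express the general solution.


Characteristic equation: r² - 312r + 24336 = 0, i.e. (r - 156)² = 0.
Repeated root r = 156; include an x factor for the second linearly independent solution.
General solution: y = (C₁ + C₂x)e^(156x).


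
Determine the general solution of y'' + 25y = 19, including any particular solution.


Homogeneous part: r² + 25 = 0 ⇒ r = ±5i, so y_h = C₁cos(5x) + C₂sin(5x).
Try constant y_p = A; plug in: 25A = 19 ⇒ A = 19/25.
General solution: y = C₁cos(5x) + C₂sin(5x) + 19/25.


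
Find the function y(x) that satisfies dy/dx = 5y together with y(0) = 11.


General solution of y' = 5y is y = Ce^(5x).
Apply y(0) = 11: C = 11.
Particular solution: y = 11e^(5x).


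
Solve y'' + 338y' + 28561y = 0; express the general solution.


Characteristic equation: r² + 338r + 28561 = 0, i.e. (r + 169)² = 0.
Repeated root r = -169; include an x factor for the second linearly independent solution.
General solution: y = (C₁ + C₂x)e^(-169x).


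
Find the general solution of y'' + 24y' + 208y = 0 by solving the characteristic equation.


Characteristic equation: r² + 24r + 208 = 0.
Discriminant is negative; roots r = -12 ± 8i (complex conjugate pair).
General solution uses e^(α x)(C₁ cos(β x) + C₂ sin(β x)): y = e^(-12x)(C₁cos(8x) + C₂sin(8x)).


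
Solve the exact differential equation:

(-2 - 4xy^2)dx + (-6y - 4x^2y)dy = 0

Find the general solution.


Check exactness: ∂M/∂y = -8xy and ∂N/∂x = -8xy; equal, so the equation is exact.
Integrate M with respect to x (treating y as constant): ∫M dx = -2x - 2x^2y^2 + h(y).
Differentiate w.r.t. y and set equal to N: the x-dependent terms already match, leaving h'(y) = -6y. Integrate: h(y) = -3y^2.
So F(x,y) = -3y^2 - 2x - 2x^2y^2.
General solution: -3y^2 - 2x - 2x^2y^2 = C.


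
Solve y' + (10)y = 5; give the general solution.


P(x) = 10, Q(x) = 5; integrating factor μ = e^(10x).
(μ y)' = 5e^(10x) ⇒ μ y = (1/2)e^(10x) + C.
Divide by μ: y = 1/2 + Ce^(-10x).


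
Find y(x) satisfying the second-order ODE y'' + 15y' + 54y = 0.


Characteristic equation: r² + 15r + 54 = 0.
Factor: (r + 6)(r + 9) = 0 ⇒ r = -6, -9 (distinct real).
General solution: y = C₁e^(-6x) + C₂e^(-9x).


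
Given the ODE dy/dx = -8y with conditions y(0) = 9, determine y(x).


General solution of y' = -8y is y = Ce^(-8x).
Apply y(0) = 9: C = 9.
Particular solution: y = 9e^(-8x).


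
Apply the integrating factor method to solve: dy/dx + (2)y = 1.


P(x) = 2, Q(x) = 1; integrating factor μ = e^(2x).
(μ y)' = e^(2x) ⇒ μ y = (1/2)e^(2x) + C.
Divide by μ: y = 1/2 + Ce^(-2x).


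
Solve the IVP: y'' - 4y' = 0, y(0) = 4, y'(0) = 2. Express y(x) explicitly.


Characteristic roots of r² - 4r = 0 are 0, 4.
General solution y = c₁ + c₂ e^(4x).
Apply y(0) = 4: c₁ + c₂ = 4. Apply y'(0) = 2: 0 c₁ + 4 c₂ = 2.
Solve: c₁ = 7/2, c₂ = 1/2.
Particular solution: y = 7/2 + (1/2)e^(4x).


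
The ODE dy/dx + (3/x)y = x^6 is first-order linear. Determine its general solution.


P(x) = 3/x ⇒ μ = x^3.
(x^3 y)' = x^3·x^6 = x^9.
Integrate: x^3 y = x^10/(10) + C.
Solve for y: y = (1/10)x^7 + C/x^3.


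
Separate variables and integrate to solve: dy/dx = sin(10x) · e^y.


Separate: e^(-y) dy = sin(10x) dx.
Integrate: -e^(-y) = -(1/10)cos(10x) + C₀.
Rearrange: e^(-y) = (1/10)cos(10x) + C.


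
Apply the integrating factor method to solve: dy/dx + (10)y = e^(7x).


P(x) = 10 ⇒ μ = e^(10x).
(μ y)' = e^(17x) ⇒ μ y = e^(17x)/17 + C.
Divide by μ: y = (1/17)e^(7x) + Ce^(-10x).


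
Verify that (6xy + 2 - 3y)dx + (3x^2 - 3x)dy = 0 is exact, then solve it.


Check exactness: ∂M/∂y = 6x - 3 and ∂N/∂x = 6x - 3; equal, so the equation is exact.
Integrate M with respect to x (treating y as constant): ∫M dx = 3x^2y + 2x - 3xy + h(y).
Differentiate w.r.t. y and set equal to N: all terms match, so h'(y) = 0 and h is a constant absorbed into C.
General solution: 3x^2y + 2x - 3xy = C.


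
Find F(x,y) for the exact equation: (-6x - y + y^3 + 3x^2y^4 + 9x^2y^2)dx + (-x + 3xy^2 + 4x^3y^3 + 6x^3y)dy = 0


Check exactness: ∂M/∂y = -1 + 3y^2 + 12x^2y^3 + 18x^2y and ∂N/∂x = -1 + 3y^2 + 12x^2y^3 + 18x^2y; equal, so the equation is exact.
Integrate M with respect to x (treating y as constant): ∫M dx = -3x^2 - xy + xy^3 + x^3y^4 + 3x^3y^2 + h(y).
Differentiate w.r.t. y and set equal to N: all terms match, so h'(y) = 0 and h is a constant absorbed into C.
General solution: -3x^2 - xy + xy^3 + x^3y^4 + 3x^3y^2 = C.


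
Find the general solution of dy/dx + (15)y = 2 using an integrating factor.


P(x) = 15, Q(x) = 2; integrating factor μ = e^(15x).
(μ y)' = 2e^(15x) ⇒ μ y = (2/15)e^(15x) + C.
Divide by μ: y = 2/15 + Ce^(-15x).


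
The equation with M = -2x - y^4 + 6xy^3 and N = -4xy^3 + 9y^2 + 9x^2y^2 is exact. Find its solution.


Check exactness: ∂M/∂y = -4y^3 + 18xy^2 and ∂N/∂x = -4y^3 + 18xy^2; equal, so the equation is exact.
Integrate M with respect to x (treating y as constant): ∫M dx = -x^2 - xy^4 + 3x^2y^3 + h(y).
Differentiate w.r.t. y and set equal to N: the x-dependent terms already match, leaving h'(y) = 9y^2. Integrate: h(y) = 3y^3.
So F(x,y) = -x^2 - xy^4 + 3y^3 + 3x^2y^3.
General solution: -x^2 - xy^4 + 3y^3 + 3x^2y^3 = C.


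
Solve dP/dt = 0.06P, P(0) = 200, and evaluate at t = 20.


The ODE dP/dt = 0.06P has solution P(t) = P(0)e^(0.06t).
Substitute P(0) = 200 and t = 20: P(20) = 200 e^(1.20) ≈ 664.


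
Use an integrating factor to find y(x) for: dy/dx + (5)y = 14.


P(x) = 5, Q(x) = 14; integrating factor μ = e^(5x).
(μ y)' = 14e^(5x) ⇒ μ y = (14/5)e^(5x) + C.
Divide by μ: y = 14/5 + Ce^(-5x).


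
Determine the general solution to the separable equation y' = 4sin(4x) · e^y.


Separate: e^(-y) dy = 4sin(4x) dx.
Integrate: -e^(-y) = -cos(4x) + C₀.
Rearrange: e^(-y) = cos(4x) + C.


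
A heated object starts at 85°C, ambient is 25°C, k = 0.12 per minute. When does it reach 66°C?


From T(t) = T_a + (T₀ - T_a)e^(-kt), set T(t) = 66:
(66 - 25) / (85 - 25) = e^(-0.12t), so t = -ln(0.683)/0.12 ≈ 3.2 minutes.


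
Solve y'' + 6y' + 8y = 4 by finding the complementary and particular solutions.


Characteristic roots of r² + 6r + 8 = 0 are -2, -4.
y_h = C₁e^(-2x) + C₂e^(-4x).
Constant forcing; try y_p = A. Then 8A = 4 ⇒ A = 1/2.
General solution: y = C₁e^(-2x) + C₂e^(-4x) + 1/2.


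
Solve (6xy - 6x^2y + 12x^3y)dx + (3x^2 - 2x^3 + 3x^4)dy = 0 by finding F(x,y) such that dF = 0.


Check exactness: ∂M/∂y = 6x - 6x^2 + 12x^3 and ∂N/∂x = 6x - 6x^2 + 12x^3; equal, so the equation is exact.
Integrate M with respect to x (treating y as constant): ∫M dx = 3x^2y - 2x^3y + 3x^4y + h(y).
Differentiate w.r.t. y and set equal to N: all terms match, so h'(y) = 0 and h is a constant absorbed into C.
General solution: 3x^2y - 2x^3y + 3x^4y = C.


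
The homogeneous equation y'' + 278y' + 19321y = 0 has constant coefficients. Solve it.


Characteristic equation: r² + 278r + 19321 = 0, i.e. (r + 139)² = 0.
Repeated root r = -139; include an x factor for the second linearly independent solution.
General solution: y = (C₁ + C₂x)e^(-139x).


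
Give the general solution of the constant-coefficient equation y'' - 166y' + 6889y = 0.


Characteristic equation: r² - 166r + 6889 = 0, i.e. (r - 83)² = 0.
Repeated root r = 83; include an x factor for the second linearly independent solution.
General solution: y = (C₁ + C₂x)e^(83x).
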